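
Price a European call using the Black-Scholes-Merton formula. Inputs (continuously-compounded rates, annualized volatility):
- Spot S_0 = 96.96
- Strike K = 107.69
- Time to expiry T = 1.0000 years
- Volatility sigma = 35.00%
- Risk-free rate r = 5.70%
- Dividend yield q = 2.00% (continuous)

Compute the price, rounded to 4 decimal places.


d1 = (ln(S/K) + (r - q + 0.5*sigma^2) * T) / (sigma * sqrt(T)) = -0.01916631
d2 = d1 - sigma * sqrt(T) = -0.36916631
exp(-rT) = 0.94459407; exp(-qT) = 0.98019867
C = S_0 * exp(-qT) * N(d1) - K * exp(-rT) * N(d2)
N(d1) = 0.49235422; N(d2) = 0.35600188
C = 96.9600 * 0.98019867 * 0.49235422 - 107.6900 * 0.94459407 * 0.35600188 = 10.5797

Answer: Price = 10.5797


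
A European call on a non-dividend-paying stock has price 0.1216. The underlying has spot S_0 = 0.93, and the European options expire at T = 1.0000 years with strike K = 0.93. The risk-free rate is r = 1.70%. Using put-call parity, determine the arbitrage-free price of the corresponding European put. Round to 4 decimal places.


Answer: Put price = 0.1059

Derivation:
Put-call parity: C - P = S_0 * exp(-qT) - K * exp(-rT).
S_0 * exp(-qT) = 0.9300 * 1.00000000 = 0.93000000
K * exp(-rT) = 0.9300 * 0.98314368 = 0.91432363
P = C - S*exp(-qT) + K*exp(-rT)
P = 0.1216 - 0.93000000 + 0.91432363 = 0.1059


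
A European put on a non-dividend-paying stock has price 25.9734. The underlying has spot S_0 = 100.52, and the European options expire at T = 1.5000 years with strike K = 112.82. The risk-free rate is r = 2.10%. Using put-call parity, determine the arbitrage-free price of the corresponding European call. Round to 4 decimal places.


Answer: Call price = 17.1718

Derivation:
Put-call parity: C - P = S_0 * exp(-qT) - K * exp(-rT).
S_0 * exp(-qT) = 100.5200 * 1.00000000 = 100.52000000
K * exp(-rT) = 112.8200 * 0.96899096 = 109.32155971
C = P + S*exp(-qT) - K*exp(-rT)
C = 25.9734 + 100.52000000 - 109.32155971 = 17.1718


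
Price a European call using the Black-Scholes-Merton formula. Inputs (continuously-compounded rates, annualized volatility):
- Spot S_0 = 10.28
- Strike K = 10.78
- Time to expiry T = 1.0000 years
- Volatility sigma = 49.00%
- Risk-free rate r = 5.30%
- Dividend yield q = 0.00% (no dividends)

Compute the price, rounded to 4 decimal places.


Answer: Price = 2.0125

Derivation:
d1 = (ln(S/K) + (r - q + 0.5*sigma^2) * T) / (sigma * sqrt(T)) = 0.25624019
d2 = d1 - sigma * sqrt(T) = -0.23375981
exp(-rT) = 0.94838001; exp(-qT) = 1.00000000
C = S_0 * exp(-qT) * N(d1) - K * exp(-rT) * N(d2)
N(d1) = 0.60111731; N(d2) = 0.40758573
C = 10.2800 * 1.00000000 * 0.60111731 - 10.7800 * 0.94838001 * 0.40758573 = 2.0125


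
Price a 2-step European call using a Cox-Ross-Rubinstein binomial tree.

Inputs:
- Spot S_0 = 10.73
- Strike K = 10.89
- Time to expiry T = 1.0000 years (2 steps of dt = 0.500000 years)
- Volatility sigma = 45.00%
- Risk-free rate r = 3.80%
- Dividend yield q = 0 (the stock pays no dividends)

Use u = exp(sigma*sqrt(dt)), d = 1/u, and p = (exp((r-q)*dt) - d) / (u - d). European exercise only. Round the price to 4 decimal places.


Answer: Price = V(0,0) = 1.8359

Derivation:
dt = T/N = 0.500000
u = exp(sigma*sqrt(dt)) = 1.374648; d = 1/u = 0.727459
p = (exp((r-q)*dt) - d) / (u - d) = 0.450753
Discount per step: exp(-r*dt) = 0.981179
Stock lattice S(k, i) with i counting down-moves:
  k=0: S(0,0) = 10.7300
  k=1: S(1,0) = 14.7500; S(1,1) = 7.8056
  k=2: S(2,0) = 20.2760; S(2,1) = 10.7300; S(2,2) = 5.6783
Terminal payoffs V(N, i) = max(S_T - K, 0):
  V(2,0) = 9.386035; V(2,1) = 0.000000; V(2,2) = 0.000000
Backward induction: V(k, i) = exp(-r*dt) * [p * V(k+1, i) + (1-p) * V(k+1, i+1)].
  V(1,0) = exp(-r*dt) * [p*9.386035 + (1-p)*0.000000] = 4.151161
  V(1,1) = exp(-r*dt) * [p*0.000000 + (1-p)*0.000000] = 0.000000
  V(0,0) = exp(-r*dt) * [p*4.151161 + (1-p)*0.000000] = 1.835933


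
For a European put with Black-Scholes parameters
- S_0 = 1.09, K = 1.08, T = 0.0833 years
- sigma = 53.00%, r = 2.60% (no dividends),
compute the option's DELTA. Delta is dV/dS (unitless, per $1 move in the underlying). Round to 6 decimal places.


Answer: Delta = -0.440029

Derivation:
d1 = 0.1508946838; d2 = -0.0020725349
phi(d1) = 0.3944262365; exp(-qT) = 1.0000000000; exp(-rT) = 0.9978365437
N(-d1) = 0.4400293971
Delta = -exp(-qT) * N(-d1) = -1.0000000000 * 0.4400293971 = -0.440029


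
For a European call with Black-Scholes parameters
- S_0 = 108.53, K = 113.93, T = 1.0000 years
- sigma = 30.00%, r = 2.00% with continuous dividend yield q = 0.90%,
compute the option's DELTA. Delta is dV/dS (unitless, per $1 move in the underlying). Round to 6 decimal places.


d1 = 0.0248080258; d2 = -0.2751919742
phi(d1) = 0.3988195371; exp(-qT) = 0.9910403788; exp(-rT) = 0.9801986733
N(d1) = 0.5098959553
Delta = exp(-qT) * N(d1) = 0.9910403788 * 0.5098959553 = 0.505327

Answer: Delta = 0.505327


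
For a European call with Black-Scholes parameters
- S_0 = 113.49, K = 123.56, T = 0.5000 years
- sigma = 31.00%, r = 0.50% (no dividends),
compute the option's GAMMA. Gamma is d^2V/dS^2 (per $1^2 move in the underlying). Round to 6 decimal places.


Answer: Gamma = 0.015476

Derivation:
d1 = -0.2668171215; d2 = -0.4860202236
phi(d1) = 0.3849914236; exp(-qT) = 1.0000000000; exp(-rT) = 0.9975031224
Gamma = exp(-qT) * phi(d1) / (S * sigma * sqrt(T)) = 1.0000000000 * 0.3849914236 / (113.4900 * 0.3100 * 0.7071067812) = 0.015476


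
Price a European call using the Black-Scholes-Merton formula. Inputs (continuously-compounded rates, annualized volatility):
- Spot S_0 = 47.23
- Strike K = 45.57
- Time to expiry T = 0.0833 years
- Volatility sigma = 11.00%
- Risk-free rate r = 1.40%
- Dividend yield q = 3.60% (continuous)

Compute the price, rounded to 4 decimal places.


d1 = (ln(S/K) + (r - q + 0.5*sigma^2) * T) / (sigma * sqrt(T)) = 1.08514356
d2 = d1 - sigma * sqrt(T) = 1.05339565
exp(-rT) = 0.99883448; exp(-qT) = 0.99700569
C = S_0 * exp(-qT) * N(d1) - K * exp(-rT) * N(d2)
N(d1) = 0.86107096; N(d2) = 0.85392015
C = 47.2300 * 0.99700569 * 0.86107096 - 45.5700 * 0.99883448 * 0.85392015 = 1.6788

Answer: Price = 1.6788


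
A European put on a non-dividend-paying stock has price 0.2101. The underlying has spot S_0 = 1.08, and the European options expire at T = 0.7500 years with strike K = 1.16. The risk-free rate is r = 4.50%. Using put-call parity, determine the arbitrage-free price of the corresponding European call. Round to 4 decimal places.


Put-call parity: C - P = S_0 * exp(-qT) - K * exp(-rT).
S_0 * exp(-qT) = 1.0800 * 1.00000000 = 1.08000000
K * exp(-rT) = 1.1600 * 0.96681318 = 1.12150329
C = P + S*exp(-qT) - K*exp(-rT)
C = 0.2101 + 1.08000000 - 1.12150329 = 0.1686

Answer: Call price = 0.1686


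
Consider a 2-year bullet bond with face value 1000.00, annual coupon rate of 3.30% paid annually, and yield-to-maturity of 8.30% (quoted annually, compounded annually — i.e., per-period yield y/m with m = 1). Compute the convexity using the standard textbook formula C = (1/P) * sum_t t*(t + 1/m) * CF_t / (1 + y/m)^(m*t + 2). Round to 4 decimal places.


Coupon per period c = face * coupon_rate / m = 33.000000
Periods per year m = 1; per-period yield y/m = 0.083000
Number of cashflows N = 2
Cashflows (t years, CF_t, discount factor 1/(1+y/m)^(m*t), PV):
  t = 1.0000: CF_t = 33.000000, DF = 0.923361, PV = 30.470914
  t = 2.0000: CF_t = 1033.000000, DF = 0.852596, PV = 880.731254
Price P = sum_t PV_t = 911.202168
Convexity numerator sum_t t*(t + 1/m) * CF_t / (1+y/m)^(m*t + 2):
  t = 1.0000: term = 51.958735
  t = 2.0000: term = 4505.445550
Convexity = (1/P) * sum = 4557.404284 / 911.202168 = 5.001529

Answer: Convexity = 5.0015


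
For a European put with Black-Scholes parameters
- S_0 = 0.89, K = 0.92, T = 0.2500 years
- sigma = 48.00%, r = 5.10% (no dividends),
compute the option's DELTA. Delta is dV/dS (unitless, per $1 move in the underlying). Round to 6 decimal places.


d1 = 0.0349908028; d2 = -0.2050091972
phi(d1) = 0.3986981314; exp(-qT) = 1.0000000000; exp(-rT) = 0.9873309369
N(-d1) = 0.4860435373
Delta = -exp(-qT) * N(-d1) = -1.0000000000 * 0.4860435373 = -0.486044

Answer: Delta = -0.486044


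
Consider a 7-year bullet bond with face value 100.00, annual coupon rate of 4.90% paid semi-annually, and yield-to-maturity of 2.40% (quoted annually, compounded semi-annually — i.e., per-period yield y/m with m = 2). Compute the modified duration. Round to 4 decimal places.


Coupon per period c = face * coupon_rate / m = 2.450000
Periods per year m = 2; per-period yield y/m = 0.012000
Number of cashflows N = 14
Cashflows (t years, CF_t, discount factor 1/(1+y/m)^(m*t), PV):
  t = 0.5000: CF_t = 2.450000, DF = 0.988142, PV = 2.420949
  t = 1.0000: CF_t = 2.450000, DF = 0.976425, PV = 2.392242
  t = 1.5000: CF_t = 2.450000, DF = 0.964847, PV = 2.363875
  t = 2.0000: CF_t = 2.450000, DF = 0.953406, PV = 2.335845
  t = 2.5000: CF_t = 2.450000, DF = 0.942101, PV = 2.308147
  t = 3.0000: CF_t = 2.450000, DF = 0.930930, PV = 2.280778
  t = 3.5000: CF_t = 2.450000, DF = 0.919891, PV = 2.253733
  t = 4.0000: CF_t = 2.450000, DF = 0.908983, PV = 2.227009
  t = 4.5000: CF_t = 2.450000, DF = 0.898205, PV = 2.200602
  t = 5.0000: CF_t = 2.450000, DF = 0.887554, PV = 2.174508
  t = 5.5000: CF_t = 2.450000, DF = 0.877030, PV = 2.148723
  t = 6.0000: CF_t = 2.450000, DF = 0.866630, PV = 2.123244
  t = 6.5000: CF_t = 2.450000, DF = 0.856354, PV = 2.098067
  t = 7.0000: CF_t = 102.450000, DF = 0.846200, PV = 86.693151
Price P = sum_t PV_t = 116.020873
First compute Macaulay numerator sum_t t * PV_t:
  t * PV_t at t = 0.5000: 1.210474
  t * PV_t at t = 1.0000: 2.392242
  t * PV_t at t = 1.5000: 3.545813
  t * PV_t at t = 2.0000: 4.671690
  t * PV_t at t = 2.5000: 5.770368
  t * PV_t at t = 3.0000: 6.842334
  t * PV_t at t = 3.5000: 7.888066
  t * PV_t at t = 4.0000: 8.908036
  t * PV_t at t = 4.5000: 9.902708
  t * PV_t at t = 5.0000: 10.872539
  t * PV_t at t = 5.5000: 11.817977
  t * PV_t at t = 6.0000: 12.739465
  t * PV_t at t = 6.5000: 13.637438
  t * PV_t at t = 7.0000: 606.852056
Macaulay duration D = 707.051206 / 116.020873 = 6.094172
Modified duration = D / (1 + y/m) = 6.094172 / (1 + 0.012000) = 6.021910

Answer: Modified duration = 6.0219


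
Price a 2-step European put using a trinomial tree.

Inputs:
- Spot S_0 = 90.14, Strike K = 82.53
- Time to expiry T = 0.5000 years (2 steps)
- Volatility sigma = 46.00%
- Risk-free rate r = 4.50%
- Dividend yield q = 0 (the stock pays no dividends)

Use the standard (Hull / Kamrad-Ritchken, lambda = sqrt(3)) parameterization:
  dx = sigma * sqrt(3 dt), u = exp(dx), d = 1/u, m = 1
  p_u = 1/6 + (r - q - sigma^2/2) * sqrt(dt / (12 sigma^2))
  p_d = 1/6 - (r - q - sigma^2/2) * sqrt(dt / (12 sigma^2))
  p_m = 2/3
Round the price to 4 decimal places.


dt = T/N = 0.250000; dx = sigma*sqrt(3*dt) = 0.398372
u = exp(dx) = 1.489398; d = 1/u = 0.671412
p_u = 0.147589, p_m = 0.666667, p_d = 0.185744
Discount per step: exp(-r*dt) = 0.988813
Stock lattice S(k, j) with j the centered position index:
  k=0: S(0,+0) = 90.1400
  k=1: S(1,-1) = 60.5211; S(1,+0) = 90.1400; S(1,+1) = 134.2543
  k=2: S(2,-2) = 40.6346; S(2,-1) = 60.5211; S(2,+0) = 90.1400; S(2,+1) = 134.2543; S(2,+2) = 199.9580
Terminal payoffs V(N, j) = max(K - S_T, 0):
  V(2,-2) = 41.895371; V(2,-1) = 22.008884; V(2,+0) = 0.000000; V(2,+1) = 0.000000; V(2,+2) = 0.000000
Backward induction: V(k, j) = exp(-r*dt) * [p_u * V(k+1, j+1) + p_m * V(k+1, j) + p_d * V(k+1, j-1)]
  V(1,-1) = exp(-r*dt) * [p_u*0.000000 + p_m*22.008884 + p_d*41.895371] = 22.203220
  V(1,+0) = exp(-r*dt) * [p_u*0.000000 + p_m*0.000000 + p_d*22.008884] = 4.042293
  V(1,+1) = exp(-r*dt) * [p_u*0.000000 + p_m*0.000000 + p_d*0.000000] = 0.000000
  V(0,+0) = exp(-r*dt) * [p_u*0.000000 + p_m*4.042293 + p_d*22.203220] = 6.742700

Answer: Price = V(0,0) = 6.7427


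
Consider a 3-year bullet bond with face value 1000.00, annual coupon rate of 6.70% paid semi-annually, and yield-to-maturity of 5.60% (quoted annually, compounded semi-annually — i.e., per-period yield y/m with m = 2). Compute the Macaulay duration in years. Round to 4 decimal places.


Coupon per period c = face * coupon_rate / m = 33.500000
Periods per year m = 2; per-period yield y/m = 0.028000
Number of cashflows N = 6
Cashflows (t years, CF_t, discount factor 1/(1+y/m)^(m*t), PV):
  t = 0.5000: CF_t = 33.500000, DF = 0.972763, PV = 32.587549
  t = 1.0000: CF_t = 33.500000, DF = 0.946267, PV = 31.699950
  t = 1.5000: CF_t = 33.500000, DF = 0.920493, PV = 30.836527
  t = 2.0000: CF_t = 33.500000, DF = 0.895422, PV = 29.996622
  t = 2.5000: CF_t = 33.500000, DF = 0.871033, PV = 29.179593
  t = 3.0000: CF_t = 1033.500000, DF = 0.847308, PV = 875.692828
Price P = sum_t PV_t = 1029.993069
Macaulay numerator sum_t t * PV_t:
  t * PV_t at t = 0.5000: 16.293774
  t * PV_t at t = 1.0000: 31.699950
  t * PV_t at t = 1.5000: 46.254791
  t * PV_t at t = 2.0000: 59.993244
  t * PV_t at t = 2.5000: 72.948983
  t * PV_t at t = 3.0000: 2627.078485
Macaulay duration D = (sum_t t * PV_t) / P = 2854.269227 / 1029.993069 = 2.771154

Answer: Macaulay duration = 2.7712 years


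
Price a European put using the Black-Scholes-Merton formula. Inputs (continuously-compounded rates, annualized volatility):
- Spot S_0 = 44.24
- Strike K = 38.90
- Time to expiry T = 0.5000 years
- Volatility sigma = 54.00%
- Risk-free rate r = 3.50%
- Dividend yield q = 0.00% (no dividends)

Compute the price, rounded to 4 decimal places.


Answer: Price = 3.6809

Derivation:
d1 = (ln(S/K) + (r - q + 0.5*sigma^2) * T) / (sigma * sqrt(T)) = 0.57363411
d2 = d1 - sigma * sqrt(T) = 0.19179645
exp(-rT) = 0.98265224; exp(-qT) = 1.00000000
P = K * exp(-rT) * N(-d2) - S_0 * exp(-qT) * N(-d1)
N(-d1) = 0.28310771; N(-d2) = 0.42395083
P = 38.9000 * 0.98265224 * 0.42395083 - 44.2400 * 1.00000000 * 0.28310771 = 3.6809


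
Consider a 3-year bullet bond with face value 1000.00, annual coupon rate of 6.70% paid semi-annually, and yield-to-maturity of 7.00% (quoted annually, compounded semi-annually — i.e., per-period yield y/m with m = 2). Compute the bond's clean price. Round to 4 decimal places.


Answer: Price = 992.0072

Derivation:
Coupon per period c = face * coupon_rate / m = 33.500000
Periods per year m = 2; per-period yield y/m = 0.035000
Number of cashflows N = 6
Cashflows (t years, CF_t, discount factor 1/(1+y/m)^(m*t), PV):
  t = 0.5000: CF_t = 33.500000, DF = 0.966184, PV = 32.367150
  t = 1.0000: CF_t = 33.500000, DF = 0.933511, PV = 31.272608
  t = 1.5000: CF_t = 33.500000, DF = 0.901943, PV = 30.215081
  t = 2.0000: CF_t = 33.500000, DF = 0.871442, PV = 29.193315
  t = 2.5000: CF_t = 33.500000, DF = 0.841973, PV = 28.206101
  t = 3.0000: CF_t = 1033.500000, DF = 0.813501, PV = 840.752916
Price P = sum_t PV_t = 992.007170


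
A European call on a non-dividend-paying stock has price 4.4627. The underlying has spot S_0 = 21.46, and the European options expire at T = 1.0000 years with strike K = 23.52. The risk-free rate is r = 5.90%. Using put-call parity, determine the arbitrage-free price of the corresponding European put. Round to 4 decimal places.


Put-call parity: C - P = S_0 * exp(-qT) - K * exp(-rT).
S_0 * exp(-qT) = 21.4600 * 1.00000000 = 21.46000000
K * exp(-rT) = 23.5200 * 0.94270677 = 22.17246321
P = C - S*exp(-qT) + K*exp(-rT)
P = 4.4627 - 21.46000000 + 22.17246321 = 5.1752

Answer: Put price = 5.1752


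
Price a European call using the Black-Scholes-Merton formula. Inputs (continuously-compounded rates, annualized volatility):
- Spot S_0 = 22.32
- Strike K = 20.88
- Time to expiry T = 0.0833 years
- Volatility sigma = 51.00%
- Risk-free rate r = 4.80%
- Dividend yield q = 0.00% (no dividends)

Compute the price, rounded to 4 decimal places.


Answer: Price = 2.1693

Derivation:
d1 = (ln(S/K) + (r - q + 0.5*sigma^2) * T) / (sigma * sqrt(T)) = 0.55384362
d2 = d1 - sigma * sqrt(T) = 0.40664875
exp(-rT) = 0.99600958; exp(-qT) = 1.00000000
C = S_0 * exp(-qT) * N(d1) - K * exp(-rT) * N(d2)
N(d1) = 0.71015706; N(d2) = 0.65786700
C = 22.3200 * 1.00000000 * 0.71015706 - 20.8800 * 0.99600958 * 0.65786700 = 2.1693


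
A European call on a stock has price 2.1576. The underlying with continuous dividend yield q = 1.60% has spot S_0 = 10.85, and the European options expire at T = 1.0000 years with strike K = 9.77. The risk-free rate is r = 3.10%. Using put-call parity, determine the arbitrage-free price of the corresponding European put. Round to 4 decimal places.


Answer: Put price = 0.9516

Derivation:
Put-call parity: C - P = S_0 * exp(-qT) - K * exp(-rT).
S_0 * exp(-qT) = 10.8500 * 0.98412732 = 10.67778142
K * exp(-rT) = 9.7700 * 0.96947557 = 9.47177635
P = C - S*exp(-qT) + K*exp(-rT)
P = 2.1576 - 10.67778142 + 9.47177635 = 0.9516


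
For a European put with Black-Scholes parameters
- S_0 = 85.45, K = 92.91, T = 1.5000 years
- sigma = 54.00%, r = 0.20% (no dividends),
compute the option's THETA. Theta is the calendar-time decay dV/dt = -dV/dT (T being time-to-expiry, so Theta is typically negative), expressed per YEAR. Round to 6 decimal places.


d1 = 0.2086604292; d2 = -0.4527018013
phi(d1) = 0.3903513217; exp(-qT) = 1.0000000000; exp(-rT) = 0.9970044955
Theta = -S*exp(-qT)*phi(d1)*sigma/(2*sqrt(T)) + r*K*exp(-rT)*N(-d2) - q*S*exp(-qT)*N(-d1)
N(-d1) = 0.4173566665; N(-d2) = 0.6746182588; sqrt(T) = 1.2247448714
Term 1 = -85.4500 * 1.0000000000 * 0.3903513217 * 0.5400 / (2 * 1.2247448714) = -7.3533604663
Term 2 = 0.0020 * 92.9100 * 0.9970044955 * 0.6746182588 = 0.1249820557
Term 3 = 0 (no dividend yield, q = 0)
Theta = -7.3533604663 + (0.1249820557) + (0.0000000000) = -7.228378

Answer: Theta = -7.228378


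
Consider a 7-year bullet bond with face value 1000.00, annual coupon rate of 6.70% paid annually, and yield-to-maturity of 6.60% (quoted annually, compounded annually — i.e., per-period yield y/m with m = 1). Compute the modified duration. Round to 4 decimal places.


Coupon per period c = face * coupon_rate / m = 67.000000
Periods per year m = 1; per-period yield y/m = 0.066000
Number of cashflows N = 7
Cashflows (t years, CF_t, discount factor 1/(1+y/m)^(m*t), PV):
  t = 1.0000: CF_t = 67.000000, DF = 0.938086, PV = 62.851782
  t = 2.0000: CF_t = 67.000000, DF = 0.880006, PV = 58.960396
  t = 3.0000: CF_t = 67.000000, DF = 0.825521, PV = 55.309940
  t = 4.0000: CF_t = 67.000000, DF = 0.774410, PV = 51.885497
  t = 5.0000: CF_t = 67.000000, DF = 0.726464, PV = 48.673074
  t = 6.0000: CF_t = 67.000000, DF = 0.681486, PV = 45.659544
  t = 7.0000: CF_t = 1067.000000, DF = 0.639292, PV = 682.125031
Price P = sum_t PV_t = 1005.465266
First compute Macaulay numerator sum_t t * PV_t:
  t * PV_t at t = 1.0000: 62.851782
  t * PV_t at t = 2.0000: 117.920792
  t * PV_t at t = 3.0000: 165.929820
  t * PV_t at t = 4.0000: 207.541989
  t * PV_t at t = 5.0000: 243.365372
  t * PV_t at t = 6.0000: 273.957267
  t * PV_t at t = 7.0000: 4774.875218
Macaulay duration D = 5846.442241 / 1005.465266 = 5.814664
Modified duration = D / (1 + y/m) = 5.814664 / (1 + 0.066000) = 5.454656

Answer: Modified duration = 5.4547


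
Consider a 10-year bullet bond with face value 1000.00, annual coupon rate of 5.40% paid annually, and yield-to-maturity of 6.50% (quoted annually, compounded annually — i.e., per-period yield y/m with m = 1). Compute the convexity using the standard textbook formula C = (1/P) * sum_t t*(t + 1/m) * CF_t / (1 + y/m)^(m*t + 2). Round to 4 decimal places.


Answer: Convexity = 70.1907

Derivation:
Coupon per period c = face * coupon_rate / m = 54.000000
Periods per year m = 1; per-period yield y/m = 0.065000
Number of cashflows N = 10
Cashflows (t years, CF_t, discount factor 1/(1+y/m)^(m*t), PV):
  t = 1.0000: CF_t = 54.000000, DF = 0.938967, PV = 50.704225
  t = 2.0000: CF_t = 54.000000, DF = 0.881659, PV = 47.609601
  t = 3.0000: CF_t = 54.000000, DF = 0.827849, PV = 44.703851
  t = 4.0000: CF_t = 54.000000, DF = 0.777323, PV = 41.975447
  t = 5.0000: CF_t = 54.000000, DF = 0.729881, PV = 39.413565
  t = 6.0000: CF_t = 54.000000, DF = 0.685334, PV = 37.008042
  t = 7.0000: CF_t = 54.000000, DF = 0.643506, PV = 34.749336
  t = 8.0000: CF_t = 54.000000, DF = 0.604231, PV = 32.628484
  t = 9.0000: CF_t = 54.000000, DF = 0.567353, PV = 30.637074
  t = 10.0000: CF_t = 1054.000000, DF = 0.532726, PV = 561.493241
Price P = sum_t PV_t = 920.922868
Convexity numerator sum_t t*(t + 1/m) * CF_t / (1+y/m)^(m*t + 2):
  t = 1.0000: term = 89.407702
  t = 2.0000: term = 251.852681
  t = 3.0000: term = 472.962782
  t = 4.0000: term = 740.160848
  t = 5.0000: term = 1042.480068
  t = 6.0000: term = 1370.396334
  t = 7.0000: term = 1715.676161
  t = 8.0000: term = 2071.238826
  t = 9.0000: term = 2431.031486
  t = 10.0000: term = 54455.030138
Convexity = (1/P) * sum = 64640.237026 / 920.922868 = 70.190718


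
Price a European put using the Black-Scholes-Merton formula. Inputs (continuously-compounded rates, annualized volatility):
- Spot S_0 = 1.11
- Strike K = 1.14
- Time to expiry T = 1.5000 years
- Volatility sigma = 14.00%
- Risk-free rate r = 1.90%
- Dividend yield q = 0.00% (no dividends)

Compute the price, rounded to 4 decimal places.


d1 = (ln(S/K) + (r - q + 0.5*sigma^2) * T) / (sigma * sqrt(T)) = 0.09641514
d2 = d1 - sigma * sqrt(T) = -0.07504914
exp(-rT) = 0.97190229; exp(-qT) = 1.00000000
P = K * exp(-rT) * N(-d2) - S_0 * exp(-qT) * N(-d1)
N(-d1) = 0.46159543; N(-d2) = 0.52991219
P = 1.1400 * 0.97190229 * 0.52991219 - 1.1100 * 1.00000000 * 0.46159543 = 0.0748

Answer: Price = 0.0748


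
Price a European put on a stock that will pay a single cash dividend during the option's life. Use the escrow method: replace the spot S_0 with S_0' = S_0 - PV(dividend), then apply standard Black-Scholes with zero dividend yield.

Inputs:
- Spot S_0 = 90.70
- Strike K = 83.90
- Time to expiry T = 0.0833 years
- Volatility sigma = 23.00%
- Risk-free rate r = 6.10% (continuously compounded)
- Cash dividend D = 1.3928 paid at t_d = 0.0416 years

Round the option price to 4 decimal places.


Answer: Price = 0.4612

Derivation:
PV(D) = D * exp(-r * t_d) = 1.3928 * 0.99746562 = 1.38927011
S_0' = S_0 - PV(D) = 90.7000 - 1.38927011 = 89.31072989
d1 = (ln(S_0'/K) + (r + sigma^2/2)*T) / (sigma*sqrt(T)) = 1.05119772
d2 = d1 - sigma*sqrt(T) = 0.98481572
exp(-rT) = 0.99493159
N(-d1) = 0.14658389; N(-d2) = 0.16235730
P = K * exp(-rT) * N(-d2) - S_0' * N(-d1) = 83.9000 * 0.99493159 * 0.16235730 - 89.31072989 * 0.14658389 = 0.4612


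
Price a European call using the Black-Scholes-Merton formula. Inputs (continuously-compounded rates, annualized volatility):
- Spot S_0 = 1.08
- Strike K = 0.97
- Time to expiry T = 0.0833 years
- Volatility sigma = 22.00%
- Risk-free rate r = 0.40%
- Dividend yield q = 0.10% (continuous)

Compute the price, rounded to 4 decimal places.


Answer: Price = 0.1114

Derivation:
d1 = (ln(S/K) + (r - q + 0.5*sigma^2) * T) / (sigma * sqrt(T)) = 1.72745225
d2 = d1 - sigma * sqrt(T) = 1.66395642
exp(-rT) = 0.99966686; exp(-qT) = 0.99991670
C = S_0 * exp(-qT) * N(d1) - K * exp(-rT) * N(d2)
N(d1) = 0.95795676; N(d2) = 0.95193943
C = 1.0800 * 0.99991670 * 0.95795676 - 0.9700 * 0.99966686 * 0.95193943 = 0.1114


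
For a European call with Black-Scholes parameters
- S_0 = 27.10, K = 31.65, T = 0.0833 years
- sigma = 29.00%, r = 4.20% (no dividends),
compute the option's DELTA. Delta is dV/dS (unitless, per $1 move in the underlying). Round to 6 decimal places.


d1 = -1.7706660467; d2 = -1.8543650909
phi(d1) = 0.0831950309; exp(-qT) = 1.0000000000; exp(-rT) = 0.9965075130
N(d1) = 0.0383081259
Delta = exp(-qT) * N(d1) = 1.0000000000 * 0.0383081259 = 0.038308

Answer: Delta = 0.038308


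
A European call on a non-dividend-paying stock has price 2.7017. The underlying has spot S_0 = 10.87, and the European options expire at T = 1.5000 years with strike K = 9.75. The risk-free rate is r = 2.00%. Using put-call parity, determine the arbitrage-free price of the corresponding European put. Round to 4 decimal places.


Answer: Put price = 1.2935

Derivation:
Put-call parity: C - P = S_0 * exp(-qT) - K * exp(-rT).
S_0 * exp(-qT) = 10.8700 * 1.00000000 = 10.87000000
K * exp(-rT) = 9.7500 * 0.97044553 = 9.46184395
P = C - S*exp(-qT) + K*exp(-rT)
P = 2.7017 - 10.87000000 + 9.46184395 = 1.2935


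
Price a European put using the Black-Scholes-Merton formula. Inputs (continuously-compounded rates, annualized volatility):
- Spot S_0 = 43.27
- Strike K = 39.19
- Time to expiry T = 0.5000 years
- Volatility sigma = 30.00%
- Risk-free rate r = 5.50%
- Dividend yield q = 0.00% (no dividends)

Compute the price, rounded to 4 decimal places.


Answer: Price = 1.4572

Derivation:
d1 = (ln(S/K) + (r - q + 0.5*sigma^2) * T) / (sigma * sqrt(T)) = 0.70257160
d2 = d1 - sigma * sqrt(T) = 0.49043956
exp(-rT) = 0.97287468; exp(-qT) = 1.00000000
P = K * exp(-rT) * N(-d2) - S_0 * exp(-qT) * N(-d1)
N(-d1) = 0.24116138; N(-d2) = 0.31191144
P = 39.1900 * 0.97287468 * 0.31191144 - 43.2700 * 1.00000000 * 0.24116138 = 1.4572


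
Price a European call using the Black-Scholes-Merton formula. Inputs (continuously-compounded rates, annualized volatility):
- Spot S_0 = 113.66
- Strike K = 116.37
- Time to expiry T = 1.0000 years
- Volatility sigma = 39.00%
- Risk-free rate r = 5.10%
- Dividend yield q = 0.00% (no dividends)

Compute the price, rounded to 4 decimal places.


Answer: Price = 18.9152

Derivation:
d1 = (ln(S/K) + (r - q + 0.5*sigma^2) * T) / (sigma * sqrt(T)) = 0.26535068
d2 = d1 - sigma * sqrt(T) = -0.12464932
exp(-rT) = 0.95027867; exp(-qT) = 1.00000000
C = S_0 * exp(-qT) * N(d1) - K * exp(-rT) * N(d2)
N(d1) = 0.60463034; N(d2) = 0.45040059
C = 113.6600 * 1.00000000 * 0.60463034 - 116.3700 * 0.95027867 * 0.45040059 = 18.9152


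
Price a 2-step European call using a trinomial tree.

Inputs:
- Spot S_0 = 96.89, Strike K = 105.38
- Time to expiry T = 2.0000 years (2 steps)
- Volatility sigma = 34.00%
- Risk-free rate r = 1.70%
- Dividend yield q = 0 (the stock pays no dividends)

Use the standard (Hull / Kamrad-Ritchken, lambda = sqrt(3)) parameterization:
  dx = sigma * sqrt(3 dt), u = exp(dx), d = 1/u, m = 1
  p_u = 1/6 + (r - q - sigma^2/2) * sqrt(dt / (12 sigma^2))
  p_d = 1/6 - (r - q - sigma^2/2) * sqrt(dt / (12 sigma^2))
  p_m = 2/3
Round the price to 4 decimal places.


Answer: Price = V(0,0) = 15.3024

Derivation:
dt = T/N = 1.000000; dx = sigma*sqrt(3*dt) = 0.588897
u = exp(dx) = 1.802000; d = 1/u = 0.554939
p_u = 0.132026, p_m = 0.666667, p_d = 0.201308
Discount per step: exp(-r*dt) = 0.983144
Stock lattice S(k, j) with j the centered position index:
  k=0: S(0,+0) = 96.8900
  k=1: S(1,-1) = 53.7680; S(1,+0) = 96.8900; S(1,+1) = 174.5958
  k=2: S(2,-2) = 29.8380; S(2,-1) = 53.7680; S(2,+0) = 96.8900; S(2,+1) = 174.5958; S(2,+2) = 314.6217
Terminal payoffs V(N, j) = max(S_T - K, 0):
  V(2,-2) = 0.000000; V(2,-1) = 0.000000; V(2,+0) = 0.000000; V(2,+1) = 69.215800; V(2,+2) = 209.241668
Backward induction: V(k, j) = exp(-r*dt) * [p_u * V(k+1, j+1) + p_m * V(k+1, j) + p_d * V(k+1, j-1)]
  V(1,-1) = exp(-r*dt) * [p_u*0.000000 + p_m*0.000000 + p_d*0.000000] = 0.000000
  V(1,+0) = exp(-r*dt) * [p_u*69.215800 + p_m*0.000000 + p_d*0.000000] = 8.984224
  V(1,+1) = exp(-r*dt) * [p_u*209.241668 + p_m*69.215800 + p_d*0.000000] = 72.525658
  V(0,+0) = exp(-r*dt) * [p_u*72.525658 + p_m*8.984224 + p_d*0.000000] = 15.302366


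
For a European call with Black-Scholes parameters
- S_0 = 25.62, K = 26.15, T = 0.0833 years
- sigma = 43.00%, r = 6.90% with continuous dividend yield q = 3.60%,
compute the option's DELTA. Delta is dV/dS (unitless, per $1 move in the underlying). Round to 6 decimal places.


Answer: Delta = 0.466406

Derivation:
d1 = -0.0807853859; d2 = -0.2048908652
phi(d1) = 0.3976425978; exp(-qT) = 0.9970056919; exp(-rT) = 0.9942687864
N(d1) = 0.4678063152
Delta = exp(-qT) * N(d1) = 0.9970056919 * 0.4678063152 = 0.466406


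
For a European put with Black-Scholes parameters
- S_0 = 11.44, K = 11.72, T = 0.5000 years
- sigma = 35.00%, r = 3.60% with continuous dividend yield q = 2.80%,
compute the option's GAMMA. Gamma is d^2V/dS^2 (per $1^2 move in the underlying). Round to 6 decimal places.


Answer: Gamma = 0.138824

Derivation:
d1 = 0.0422009481; d2 = -0.2052864253
phi(d1) = 0.3985871964; exp(-qT) = 0.9860975443; exp(-rT) = 0.9821610324
Gamma = exp(-qT) * phi(d1) / (S * sigma * sqrt(T)) = 0.9860975443 * 0.3985871964 / (11.4400 * 0.3500 * 0.7071067812) = 0.138824


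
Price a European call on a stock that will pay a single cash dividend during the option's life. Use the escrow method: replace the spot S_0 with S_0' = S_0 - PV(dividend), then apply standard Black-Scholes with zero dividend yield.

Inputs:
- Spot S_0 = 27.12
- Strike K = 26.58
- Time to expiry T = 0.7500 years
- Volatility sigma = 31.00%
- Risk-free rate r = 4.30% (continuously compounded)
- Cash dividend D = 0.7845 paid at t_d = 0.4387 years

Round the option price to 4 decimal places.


Answer: Price = 3.0985

Derivation:
PV(D) = D * exp(-r * t_d) = 0.7845 * 0.98131271 = 0.76983982
S_0' = S_0 - PV(D) = 27.1200 - 0.76983982 = 26.35016018
d1 = (ln(S_0'/K) + (r + sigma^2/2)*T) / (sigma*sqrt(T)) = 0.22201092
d2 = d1 - sigma*sqrt(T) = -0.04645695
exp(-rT) = 0.96826449
N(d1) = 0.58784731; N(d2) = 0.48147302
C = S_0' * N(d1) - K * exp(-rT) * N(d2) = 26.35016018 * 0.58784731 - 26.5800 * 0.96826449 * 0.48147302 = 3.0985


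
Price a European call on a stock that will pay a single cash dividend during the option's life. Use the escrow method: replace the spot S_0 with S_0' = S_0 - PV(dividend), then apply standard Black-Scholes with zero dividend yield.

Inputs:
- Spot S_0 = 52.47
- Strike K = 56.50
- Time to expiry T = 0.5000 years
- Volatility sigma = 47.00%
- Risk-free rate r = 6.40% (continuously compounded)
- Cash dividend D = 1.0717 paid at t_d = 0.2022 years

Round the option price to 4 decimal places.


PV(D) = D * exp(-r * t_d) = 1.0717 * 0.98714257 = 1.05792069
S_0' = S_0 - PV(D) = 52.4700 - 1.05792069 = 51.41207931
d1 = (ln(S_0'/K) + (r + sigma^2/2)*T) / (sigma*sqrt(T)) = -0.02149149
d2 = d1 - sigma*sqrt(T) = -0.35383168
exp(-rT) = 0.96850658
N(d1) = 0.49142679; N(d2) = 0.36173251
C = S_0' * N(d1) - K * exp(-rT) * N(d2) = 51.41207931 * 0.49142679 - 56.5000 * 0.96850658 * 0.36173251 = 5.4710

Answer: Price = 5.4710


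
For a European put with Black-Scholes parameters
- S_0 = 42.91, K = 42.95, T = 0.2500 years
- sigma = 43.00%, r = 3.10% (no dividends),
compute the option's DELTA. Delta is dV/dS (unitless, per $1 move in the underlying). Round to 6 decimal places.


d1 = 0.1392127934; d2 = -0.0757872066
phi(d1) = 0.3950951590; exp(-qT) = 1.0000000000; exp(-rT) = 0.9922799538
N(-d1) = 0.4446409997
Delta = -exp(-qT) * N(-d1) = -1.0000000000 * 0.4446409997 = -0.444641

Answer: Delta = -0.444641


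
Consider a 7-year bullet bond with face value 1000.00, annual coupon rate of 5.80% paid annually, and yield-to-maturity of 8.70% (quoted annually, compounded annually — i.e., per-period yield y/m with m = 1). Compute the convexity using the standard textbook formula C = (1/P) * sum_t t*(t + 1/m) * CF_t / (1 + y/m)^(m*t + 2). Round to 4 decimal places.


Answer: Convexity = 37.1657

Derivation:
Coupon per period c = face * coupon_rate / m = 58.000000
Periods per year m = 1; per-period yield y/m = 0.087000
Number of cashflows N = 7
Cashflows (t years, CF_t, discount factor 1/(1+y/m)^(m*t), PV):
  t = 1.0000: CF_t = 58.000000, DF = 0.919963, PV = 53.357866
  t = 2.0000: CF_t = 58.000000, DF = 0.846332, PV = 49.087273
  t = 3.0000: CF_t = 58.000000, DF = 0.778595, PV = 45.158485
  t = 4.0000: CF_t = 58.000000, DF = 0.716278, PV = 41.544144
  t = 5.0000: CF_t = 58.000000, DF = 0.658950, PV = 38.219084
  t = 6.0000: CF_t = 58.000000, DF = 0.606209, PV = 35.160151
  t = 7.0000: CF_t = 1058.000000, DF = 0.557690, PV = 590.036474
Price P = sum_t PV_t = 852.563476
Convexity numerator sum_t t*(t + 1/m) * CF_t / (1+y/m)^(m*t + 2):
  t = 1.0000: term = 90.316970
  t = 2.0000: term = 249.264865
  t = 3.0000: term = 458.629007
  t = 4.0000: term = 703.203016
  t = 5.0000: term = 970.381347
  t = 6.0000: term = 1249.801183
  t = 7.0000: term = 27964.547604
Convexity = (1/P) * sum = 31686.143991 / 852.563476 = 37.165730


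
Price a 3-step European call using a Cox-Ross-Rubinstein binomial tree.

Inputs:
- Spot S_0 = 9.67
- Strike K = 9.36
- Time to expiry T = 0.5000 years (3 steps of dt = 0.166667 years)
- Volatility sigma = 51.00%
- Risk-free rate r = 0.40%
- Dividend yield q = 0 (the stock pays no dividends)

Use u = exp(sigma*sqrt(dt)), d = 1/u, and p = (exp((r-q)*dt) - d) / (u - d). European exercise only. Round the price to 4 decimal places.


dt = T/N = 0.166667
u = exp(sigma*sqrt(dt)) = 1.231468; d = 1/u = 0.812039
p = (exp((r-q)*dt) - d) / (u - d) = 0.449726
Discount per step: exp(-r*dt) = 0.999334
Stock lattice S(k, i) with i counting down-moves:
  k=0: S(0,0) = 9.6700
  k=1: S(1,0) = 11.9083; S(1,1) = 7.8524
  k=2: S(2,0) = 14.6647; S(2,1) = 9.6700; S(2,2) = 6.3765
  k=3: S(3,0) = 18.0591; S(3,1) = 11.9083; S(3,2) = 7.8524; S(3,3) = 5.1779
Terminal payoffs V(N, i) = max(S_T - K, 0):
  V(3,0) = 8.699073; V(3,1) = 2.548292; V(3,2) = 0.000000; V(3,3) = 0.000000
Backward induction: V(k, i) = exp(-r*dt) * [p * V(k+1, i) + (1-p) * V(k+1, i+1)].
  V(2,0) = exp(-r*dt) * [p*8.699073 + (1-p)*2.548292] = 5.310913
  V(2,1) = exp(-r*dt) * [p*2.548292 + (1-p)*0.000000] = 1.145268
  V(2,2) = exp(-r*dt) * [p*0.000000 + (1-p)*0.000000] = 0.000000
  V(1,0) = exp(-r*dt) * [p*5.310913 + (1-p)*1.145268] = 3.016653
  V(1,1) = exp(-r*dt) * [p*1.145268 + (1-p)*0.000000] = 0.514713
  V(0,0) = exp(-r*dt) * [p*3.016653 + (1-p)*0.514713] = 1.638807

Answer: Price = V(0,0) = 1.6388


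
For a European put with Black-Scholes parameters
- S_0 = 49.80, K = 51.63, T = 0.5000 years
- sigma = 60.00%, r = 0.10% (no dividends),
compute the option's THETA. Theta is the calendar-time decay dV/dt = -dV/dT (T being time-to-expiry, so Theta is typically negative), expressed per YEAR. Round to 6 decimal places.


d1 = 0.1282505146; d2 = -0.2960135541
phi(d1) = 0.3956747948; exp(-qT) = 1.0000000000; exp(-rT) = 0.9995001250
Theta = -S*exp(-qT)*phi(d1)*sigma/(2*sqrt(T)) + r*K*exp(-rT)*N(-d2) - q*S*exp(-qT)*N(-d1)
N(-d1) = 0.4489753626; N(-d2) = 0.6163901348; sqrt(T) = 0.7071067812
Term 1 = -49.8000 * 1.0000000000 * 0.3956747948 * 0.6000 / (2 * 0.7071067812) = -8.3599557966
Term 2 = 0.0010 * 51.6300 * 0.9995001250 * 0.6163901348 = 0.0318083145
Term 3 = 0 (no dividend yield, q = 0)
Theta = -8.3599557966 + (0.0318083145) + (0.0000000000) = -8.328147

Answer: Theta = -8.328147


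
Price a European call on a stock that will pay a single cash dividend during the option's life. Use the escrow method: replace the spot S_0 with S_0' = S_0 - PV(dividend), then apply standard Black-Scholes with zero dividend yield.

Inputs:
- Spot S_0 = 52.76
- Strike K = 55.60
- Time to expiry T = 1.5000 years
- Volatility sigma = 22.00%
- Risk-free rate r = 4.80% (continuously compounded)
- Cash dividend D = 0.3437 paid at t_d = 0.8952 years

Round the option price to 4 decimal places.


Answer: Price = 5.9352

Derivation:
PV(D) = D * exp(-r * t_d) = 0.3437 * 0.95794051 = 0.32924415
S_0' = S_0 - PV(D) = 52.7600 - 0.32924415 = 52.43075585
d1 = (ln(S_0'/K) + (r + sigma^2/2)*T) / (sigma*sqrt(T)) = 0.18412058
d2 = d1 - sigma*sqrt(T) = -0.08532329
exp(-rT) = 0.93053090
N(d1) = 0.57304057; N(d2) = 0.46600219
C = S_0' * N(d1) - K * exp(-rT) * N(d2) = 52.43075585 * 0.57304057 - 55.6000 * 0.93053090 * 0.46600219 = 5.9352


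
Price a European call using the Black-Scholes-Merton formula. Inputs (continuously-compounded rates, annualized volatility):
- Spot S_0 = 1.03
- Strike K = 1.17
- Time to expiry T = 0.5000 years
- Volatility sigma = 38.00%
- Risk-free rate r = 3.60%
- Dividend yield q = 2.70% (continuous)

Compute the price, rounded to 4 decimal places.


Answer: Price = 0.0611

Derivation:
d1 = (ln(S/K) + (r - q + 0.5*sigma^2) * T) / (sigma * sqrt(T)) = -0.32320342
d2 = d1 - sigma * sqrt(T) = -0.59190400
exp(-rT) = 0.98216103; exp(-qT) = 0.98659072
C = S_0 * exp(-qT) * N(d1) - K * exp(-rT) * N(d2)
N(d1) = 0.37327059; N(d2) = 0.27695744
C = 1.0300 * 0.98659072 * 0.37327059 - 1.1700 * 0.98216103 * 0.27695744 = 0.0611


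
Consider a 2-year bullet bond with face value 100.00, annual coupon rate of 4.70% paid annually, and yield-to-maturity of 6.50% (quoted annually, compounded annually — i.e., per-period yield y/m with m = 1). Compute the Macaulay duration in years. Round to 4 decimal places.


Coupon per period c = face * coupon_rate / m = 4.700000
Periods per year m = 1; per-period yield y/m = 0.065000
Number of cashflows N = 2
Cashflows (t years, CF_t, discount factor 1/(1+y/m)^(m*t), PV):
  t = 1.0000: CF_t = 4.700000, DF = 0.938967, PV = 4.413146
  t = 2.0000: CF_t = 104.700000, DF = 0.881659, PV = 92.309727
Price P = sum_t PV_t = 96.722872
Macaulay numerator sum_t t * PV_t:
  t * PV_t at t = 1.0000: 4.413146
  t * PV_t at t = 2.0000: 184.619454
Macaulay duration D = (sum_t t * PV_t) / P = 189.032599 / 96.722872 = 1.954373

Answer: Macaulay duration = 1.9544 years


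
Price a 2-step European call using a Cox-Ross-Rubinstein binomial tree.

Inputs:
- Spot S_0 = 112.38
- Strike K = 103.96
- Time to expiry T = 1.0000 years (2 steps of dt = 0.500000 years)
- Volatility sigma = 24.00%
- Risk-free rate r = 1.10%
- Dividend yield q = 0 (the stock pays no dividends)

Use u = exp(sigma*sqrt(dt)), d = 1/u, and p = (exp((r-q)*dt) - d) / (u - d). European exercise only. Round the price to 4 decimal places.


dt = T/N = 0.500000
u = exp(sigma*sqrt(dt)) = 1.184956; d = 1/u = 0.843913
p = (exp((r-q)*dt) - d) / (u - d) = 0.473847
Discount per step: exp(-r*dt) = 0.994515
Stock lattice S(k, i) with i counting down-moves:
  k=0: S(0,0) = 112.3800
  k=1: S(1,0) = 133.1654; S(1,1) = 94.8390
  k=2: S(2,0) = 157.7951; S(2,1) = 112.3800; S(2,2) = 80.0359
Terminal payoffs V(N, i) = max(S_T - K, 0):
  V(2,0) = 53.835082; V(2,1) = 8.420000; V(2,2) = 0.000000
Backward induction: V(k, i) = exp(-r*dt) * [p * V(k+1, i) + (1-p) * V(k+1, i+1)].
  V(1,0) = exp(-r*dt) * [p*53.835082 + (1-p)*8.420000] = 29.775564
  V(1,1) = exp(-r*dt) * [p*8.420000 + (1-p)*0.000000] = 3.967904
  V(0,0) = exp(-r*dt) * [p*29.775564 + (1-p)*3.967904] = 16.107937

Answer: Price = V(0,0) = 16.1079


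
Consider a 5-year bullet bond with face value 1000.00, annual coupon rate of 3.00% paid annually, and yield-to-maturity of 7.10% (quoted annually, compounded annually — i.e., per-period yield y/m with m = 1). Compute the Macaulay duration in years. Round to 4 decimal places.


Coupon per period c = face * coupon_rate / m = 30.000000
Periods per year m = 1; per-period yield y/m = 0.071000
Number of cashflows N = 5
Cashflows (t years, CF_t, discount factor 1/(1+y/m)^(m*t), PV):
  t = 1.0000: CF_t = 30.000000, DF = 0.933707, PV = 28.011204
  t = 2.0000: CF_t = 30.000000, DF = 0.871808, PV = 26.154253
  t = 3.0000: CF_t = 30.000000, DF = 0.814013, PV = 24.420404
  t = 4.0000: CF_t = 30.000000, DF = 0.760050, PV = 22.801498
  t = 5.0000: CF_t = 1030.000000, DF = 0.709664, PV = 730.953703
Price P = sum_t PV_t = 832.341061
Macaulay numerator sum_t t * PV_t:
  t * PV_t at t = 1.0000: 28.011204
  t * PV_t at t = 2.0000: 52.308505
  t * PV_t at t = 3.0000: 73.261212
  t * PV_t at t = 4.0000: 91.205990
  t * PV_t at t = 5.0000: 3654.768515
Macaulay duration D = (sum_t t * PV_t) / P = 3899.555426 / 832.341061 = 4.685045

Answer: Macaulay duration = 4.6850 years


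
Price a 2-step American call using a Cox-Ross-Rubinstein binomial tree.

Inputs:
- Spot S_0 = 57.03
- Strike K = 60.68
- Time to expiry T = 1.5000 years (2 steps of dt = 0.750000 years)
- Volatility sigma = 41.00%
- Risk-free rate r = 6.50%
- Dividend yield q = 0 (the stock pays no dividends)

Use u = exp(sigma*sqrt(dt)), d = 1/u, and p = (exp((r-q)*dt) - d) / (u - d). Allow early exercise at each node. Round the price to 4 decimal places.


Answer: Price = V(0,0) = 11.6152

Derivation:
dt = T/N = 0.750000
u = exp(sigma*sqrt(dt)) = 1.426281; d = 1/u = 0.701124
p = (exp((r-q)*dt) - d) / (u - d) = 0.481046
Discount per step: exp(-r*dt) = 0.952419
Stock lattice S(k, i) with i counting down-moves:
  k=0: S(0,0) = 57.0300
  k=1: S(1,0) = 81.3408; S(1,1) = 39.9851
  k=2: S(2,0) = 116.0149; S(2,1) = 57.0300; S(2,2) = 28.0345
Terminal payoffs V(N, i) = max(S_T - K, 0):
  V(2,0) = 55.334859; V(2,1) = 0.000000; V(2,2) = 0.000000
Backward induction: V(k, i) = exp(-r*dt) * [p * V(k+1, i) + (1-p) * V(k+1, i+1)]; then take max(V_cont, immediate exercise) for American.
  V(1,0) = exp(-r*dt) * [p*55.334859 + (1-p)*0.000000] = 25.352069; exercise = 20.660810; V(1,0) = max -> 25.352069
  V(1,1) = exp(-r*dt) * [p*0.000000 + (1-p)*0.000000] = 0.000000; exercise = 0.000000; V(1,1) = max -> 0.000000
  V(0,0) = exp(-r*dt) * [p*25.352069 + (1-p)*0.000000] = 11.615235; exercise = 0.000000; V(0,0) = max -> 11.615235
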